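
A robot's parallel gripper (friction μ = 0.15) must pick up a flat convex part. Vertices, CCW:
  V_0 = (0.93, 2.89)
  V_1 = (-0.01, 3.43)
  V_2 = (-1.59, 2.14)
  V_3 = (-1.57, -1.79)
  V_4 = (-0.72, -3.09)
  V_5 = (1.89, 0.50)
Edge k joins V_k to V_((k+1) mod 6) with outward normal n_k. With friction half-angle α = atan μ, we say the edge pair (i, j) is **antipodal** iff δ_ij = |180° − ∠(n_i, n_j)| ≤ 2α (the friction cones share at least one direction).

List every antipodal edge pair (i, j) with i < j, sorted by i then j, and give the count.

count = 2; pairs: (1,4), (3,5)

α = atan 0.15 = 8.53°;  2α = 17.06°
n_0 = (+0.4981, +0.8671)
n_1 = (-0.6324, +0.7746)
n_2 = (-1.0000, -0.0051)
n_3 = (-0.8370, -0.5472)
n_4 = (+0.8088, -0.5880)
n_5 = (+0.9279, +0.3727)
  (0,1): δ = 110.89°  ·
  (0,2): δ = 59.83°  ·
  (0,3): δ = 26.95°  ·
  (0,4): δ = 83.86°  ·
  (0,5): δ = 141.76°  ·
  (1,2): δ = 128.94°  ·
  (1,3): δ = 96.05°  ·
  (1,4): δ = 14.75°  ✓
  (1,5): δ = 72.65°  ·
  (2,3): δ = 147.11°  ·
  (2,4): δ = 36.31°  ·
  (2,5): δ = 21.59°  ·
  (3,4): δ = 69.20°  ·
  (3,5): δ = 11.29°  ✓
  (4,5): δ = 122.10°  ·
antipodal pairs: 2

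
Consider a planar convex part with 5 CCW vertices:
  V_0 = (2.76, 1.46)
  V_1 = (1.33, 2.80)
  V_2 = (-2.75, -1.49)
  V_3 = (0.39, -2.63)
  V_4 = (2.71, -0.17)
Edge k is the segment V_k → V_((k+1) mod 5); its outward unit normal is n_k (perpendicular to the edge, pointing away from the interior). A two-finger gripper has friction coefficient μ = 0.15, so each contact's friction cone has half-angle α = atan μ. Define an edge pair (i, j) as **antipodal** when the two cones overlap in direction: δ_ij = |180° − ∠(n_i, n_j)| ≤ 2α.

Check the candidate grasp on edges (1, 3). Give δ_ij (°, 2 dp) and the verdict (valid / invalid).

δ = 0.24°, valid

α = atan 0.15 = 8.53°;  2α = 17.06°
edge 1: e_1 = (-4.08, -4.29);  n_1 = (-0.7246, +0.6891)
edge 3: e_3 = (+2.32, +2.46);  n_3 = (+0.7275, -0.6861)
∠(n_1, n_3) = 179.76°
δ = |180° − 179.76°| = 0.24°
0.24° ≤ 2α = 17.06°  →  valid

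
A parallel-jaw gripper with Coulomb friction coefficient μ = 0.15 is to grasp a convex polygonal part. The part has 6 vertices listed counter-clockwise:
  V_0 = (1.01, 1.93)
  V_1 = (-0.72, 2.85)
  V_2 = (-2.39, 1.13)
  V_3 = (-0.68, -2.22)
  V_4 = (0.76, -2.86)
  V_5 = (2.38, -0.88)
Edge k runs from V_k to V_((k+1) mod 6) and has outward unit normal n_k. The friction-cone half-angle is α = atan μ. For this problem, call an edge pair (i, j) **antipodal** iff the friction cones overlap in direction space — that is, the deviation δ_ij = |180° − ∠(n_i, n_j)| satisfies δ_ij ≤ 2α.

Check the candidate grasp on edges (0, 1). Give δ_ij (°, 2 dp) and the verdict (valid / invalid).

α = atan 0.15 = 8.53°;  2α = 17.06°
edge 0: e_0 = (-1.73, +0.92);  n_0 = (+0.4695, +0.8829)
edge 1: e_1 = (-1.67, -1.72);  n_1 = (-0.7175, +0.6966)
∠(n_0, n_1) = 73.85°
δ = |180° − 73.85°| = 106.15°
106.15° > 2α = 17.06°  →  invalid

δ = 106.15°, invalid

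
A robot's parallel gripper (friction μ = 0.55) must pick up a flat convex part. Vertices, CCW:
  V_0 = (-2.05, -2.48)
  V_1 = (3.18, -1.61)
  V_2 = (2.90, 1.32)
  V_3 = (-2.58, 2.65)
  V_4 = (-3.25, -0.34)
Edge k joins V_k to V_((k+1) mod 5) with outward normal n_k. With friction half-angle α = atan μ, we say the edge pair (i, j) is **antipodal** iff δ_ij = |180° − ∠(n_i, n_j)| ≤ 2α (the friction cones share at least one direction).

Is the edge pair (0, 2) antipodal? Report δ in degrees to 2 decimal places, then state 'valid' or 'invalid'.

δ = 23.09°, valid

α = atan 0.55 = 28.81°;  2α = 57.62°
edge 0: e_0 = (+5.23, +0.87);  n_0 = (+0.1641, -0.9864)
edge 2: e_2 = (-5.48, +1.33);  n_2 = (+0.2359, +0.9718)
∠(n_0, n_2) = 156.91°
δ = |180° − 156.91°| = 23.09°
23.09° ≤ 2α = 57.62°  →  valid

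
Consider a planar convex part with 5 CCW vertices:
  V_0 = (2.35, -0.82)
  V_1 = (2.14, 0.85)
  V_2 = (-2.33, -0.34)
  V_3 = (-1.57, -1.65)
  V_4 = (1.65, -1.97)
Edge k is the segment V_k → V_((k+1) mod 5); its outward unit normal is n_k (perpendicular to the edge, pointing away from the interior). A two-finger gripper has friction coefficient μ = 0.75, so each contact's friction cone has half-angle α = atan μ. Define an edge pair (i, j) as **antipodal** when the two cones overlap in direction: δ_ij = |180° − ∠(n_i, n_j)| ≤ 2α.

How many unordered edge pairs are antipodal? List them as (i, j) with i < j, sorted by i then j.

count = 4; pairs: (0,2), (1,3), (1,4), (2,4)

α = atan 0.75 = 36.87°;  2α = 73.74°
n_0 = (+0.9922, +0.1248)
n_1 = (-0.2573, +0.9663)
n_2 = (-0.8650, -0.5018)
n_3 = (-0.0989, -0.9951)
n_4 = (+0.8542, -0.5199)
  (0,1): δ = 82.26°  ·
  (0,2): δ = 22.95°  ✓
  (0,3): δ = 77.16°  ·
  (0,4): δ = 141.50°  ·
  (1,2): δ = 74.79°  ·
  (1,3): δ = 20.58°  ✓
  (1,4): δ = 43.76°  ✓
  (2,3): δ = 125.80°  ·
  (2,4): δ = 61.45°  ✓
  (3,4): δ = 115.65°  ·
antipodal pairs: 4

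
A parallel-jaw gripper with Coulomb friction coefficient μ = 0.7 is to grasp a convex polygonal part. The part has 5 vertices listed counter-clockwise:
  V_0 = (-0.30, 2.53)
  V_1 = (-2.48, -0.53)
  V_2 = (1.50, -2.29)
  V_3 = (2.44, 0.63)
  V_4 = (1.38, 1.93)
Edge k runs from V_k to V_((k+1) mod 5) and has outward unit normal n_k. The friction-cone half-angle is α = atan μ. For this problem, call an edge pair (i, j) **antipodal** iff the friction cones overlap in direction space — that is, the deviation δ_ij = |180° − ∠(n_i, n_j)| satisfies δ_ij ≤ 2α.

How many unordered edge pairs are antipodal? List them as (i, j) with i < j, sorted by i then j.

count = 3; pairs: (0,2), (1,3), (1,4)

α = atan 0.7 = 34.99°;  2α = 69.98°
n_0 = (-0.8145, +0.5802)
n_1 = (-0.4044, -0.9146)
n_2 = (+0.9519, -0.3064)
n_3 = (+0.7750, +0.6319)
n_4 = (+0.3363, +0.9417)
  (0,1): δ = 78.39°  ·
  (0,2): δ = 17.62°  ✓
  (0,3): δ = 74.66°  ·
  (0,4): δ = 105.81°  ·
  (1,2): δ = 83.99°  ·
  (1,3): δ = 26.95°  ✓
  (1,4): δ = 4.20°  ✓
  (2,3): δ = 122.96°  ·
  (2,4): δ = 91.81°  ·
  (3,4): δ = 148.85°  ·
antipodal pairs: 3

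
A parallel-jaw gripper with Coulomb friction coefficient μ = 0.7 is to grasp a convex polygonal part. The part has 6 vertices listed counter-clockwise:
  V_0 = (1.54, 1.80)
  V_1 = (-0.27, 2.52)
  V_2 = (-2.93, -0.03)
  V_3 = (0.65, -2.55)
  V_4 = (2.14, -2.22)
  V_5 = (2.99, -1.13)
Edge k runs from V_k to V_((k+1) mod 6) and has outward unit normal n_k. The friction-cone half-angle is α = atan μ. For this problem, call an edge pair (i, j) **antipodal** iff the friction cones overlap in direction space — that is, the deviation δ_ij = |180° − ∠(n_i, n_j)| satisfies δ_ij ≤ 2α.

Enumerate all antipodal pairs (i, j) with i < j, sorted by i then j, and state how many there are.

α = atan 0.7 = 34.99°;  2α = 69.98°
n_0 = (+0.3696, +0.9292)
n_1 = (-0.6920, +0.7219)
n_2 = (-0.5756, -0.8177)
n_3 = (+0.2162, -0.9763)
n_4 = (+0.7886, -0.6149)
n_5 = (+0.8963, +0.4435)
  (0,1): δ = 114.52°  ·
  (0,2): δ = 13.45°  ✓
  (0,3): δ = 34.18°  ✓
  (0,4): δ = 73.74°  ·
  (0,5): δ = 138.02°  ·
  (1,2): δ = 78.93°  ·
  (1,3): δ = 31.30°  ✓
  (1,4): δ = 8.26°  ✓
  (1,5): δ = 72.54°  ·
  (2,3): δ = 132.37°  ·
  (2,4): δ = 92.81°  ·
  (2,5): δ = 28.53°  ✓
  (3,4): δ = 140.44°  ·
  (3,5): δ = 76.16°  ·
  (4,5): δ = 115.72°  ·
antipodal pairs: 5

count = 5; pairs: (0,2), (0,3), (1,3), (1,4), (2,5)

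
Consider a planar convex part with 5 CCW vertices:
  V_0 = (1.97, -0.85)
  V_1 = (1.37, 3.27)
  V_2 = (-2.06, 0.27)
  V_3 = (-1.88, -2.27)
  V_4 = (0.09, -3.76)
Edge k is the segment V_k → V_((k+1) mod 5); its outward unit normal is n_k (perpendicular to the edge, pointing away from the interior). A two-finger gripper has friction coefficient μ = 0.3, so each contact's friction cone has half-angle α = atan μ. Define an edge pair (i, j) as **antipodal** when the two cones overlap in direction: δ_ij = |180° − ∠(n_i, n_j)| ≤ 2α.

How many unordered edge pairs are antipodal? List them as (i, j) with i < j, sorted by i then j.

α = atan 0.3 = 16.70°;  2α = 33.40°
n_0 = (+0.9896, +0.1441)
n_1 = (-0.6583, +0.7527)
n_2 = (-0.9975, -0.0707)
n_3 = (-0.6032, -0.7976)
n_4 = (+0.8400, -0.5427)
  (0,1): δ = 57.11°  ·
  (0,2): δ = 4.23°  ✓
  (0,3): δ = 44.61°  ·
  (0,4): δ = 138.85°  ·
  (1,2): δ = 127.12°  ·
  (1,3): δ = 78.28°  ·
  (1,4): δ = 15.96°  ✓
  (2,3): δ = 131.16°  ·
  (2,4): δ = 36.92°  ·
  (3,4): δ = 85.76°  ·
antipodal pairs: 2

count = 2; pairs: (0,2), (1,4)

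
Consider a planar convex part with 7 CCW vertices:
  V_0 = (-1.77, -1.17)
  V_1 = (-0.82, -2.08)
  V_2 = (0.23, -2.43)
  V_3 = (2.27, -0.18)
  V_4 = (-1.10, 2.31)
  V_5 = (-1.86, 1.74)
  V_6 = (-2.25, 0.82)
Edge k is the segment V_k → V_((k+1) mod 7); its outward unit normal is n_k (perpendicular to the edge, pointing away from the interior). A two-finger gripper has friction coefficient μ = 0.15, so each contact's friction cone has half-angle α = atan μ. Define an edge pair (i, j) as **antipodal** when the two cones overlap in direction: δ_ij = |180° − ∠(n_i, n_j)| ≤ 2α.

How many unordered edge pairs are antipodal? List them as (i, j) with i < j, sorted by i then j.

α = atan 0.15 = 8.53°;  2α = 17.06°
n_0 = (-0.6917, -0.7221)
n_1 = (-0.3162, -0.9487)
n_2 = (+0.7408, -0.6717)
n_3 = (+0.5943, +0.8043)
n_4 = (-0.6000, +0.8000)
n_5 = (-0.9207, +0.3903)
n_6 = (-0.9721, -0.2345)
  (0,1): δ = 154.67°  ·
  (0,2): δ = 88.43°  ·
  (0,3): δ = 7.31°  ✓
  (0,4): δ = 80.64°  ·
  (0,5): δ = 110.80°  ·
  (0,6): δ = 147.33°  ·
  (1,2): δ = 113.76°  ·
  (1,3): δ = 18.02°  ·
  (1,4): δ = 55.30°  ·
  (1,5): δ = 85.46°  ·
  (1,6): δ = 122.00°  ·
  (2,3): δ = 84.26°  ·
  (2,4): δ = 10.93°  ✓
  (2,5): δ = 19.22°  ·
  (2,6): δ = 55.76°  ·
  (3,4): δ = 106.67°  ·
  (3,5): δ = 76.51°  ·
  (3,6): δ = 39.98°  ·
  (4,5): δ = 149.84°  ·
  (4,6): δ = 113.31°  ·
  (5,6): δ = 143.47°  ·
antipodal pairs: 2

count = 2; pairs: (0,3), (2,4)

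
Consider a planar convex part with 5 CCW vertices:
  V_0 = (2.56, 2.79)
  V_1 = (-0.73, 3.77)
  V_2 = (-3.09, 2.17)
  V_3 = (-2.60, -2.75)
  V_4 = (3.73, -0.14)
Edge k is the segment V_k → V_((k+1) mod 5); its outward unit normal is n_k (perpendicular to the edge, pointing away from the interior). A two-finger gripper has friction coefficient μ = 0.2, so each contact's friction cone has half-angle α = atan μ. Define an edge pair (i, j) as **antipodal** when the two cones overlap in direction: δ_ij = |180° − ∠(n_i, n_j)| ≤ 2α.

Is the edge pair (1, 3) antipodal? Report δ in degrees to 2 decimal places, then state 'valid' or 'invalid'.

δ = 11.73°, valid

α = atan 0.2 = 11.31°;  2α = 22.62°
edge 1: e_1 = (-2.36, -1.60);  n_1 = (-0.5612, +0.8277)
edge 3: e_3 = (+6.33, +2.61);  n_3 = (+0.3812, -0.9245)
∠(n_1, n_3) = 168.27°
δ = |180° − 168.27°| = 11.73°
11.73° ≤ 2α = 22.62°  →  valid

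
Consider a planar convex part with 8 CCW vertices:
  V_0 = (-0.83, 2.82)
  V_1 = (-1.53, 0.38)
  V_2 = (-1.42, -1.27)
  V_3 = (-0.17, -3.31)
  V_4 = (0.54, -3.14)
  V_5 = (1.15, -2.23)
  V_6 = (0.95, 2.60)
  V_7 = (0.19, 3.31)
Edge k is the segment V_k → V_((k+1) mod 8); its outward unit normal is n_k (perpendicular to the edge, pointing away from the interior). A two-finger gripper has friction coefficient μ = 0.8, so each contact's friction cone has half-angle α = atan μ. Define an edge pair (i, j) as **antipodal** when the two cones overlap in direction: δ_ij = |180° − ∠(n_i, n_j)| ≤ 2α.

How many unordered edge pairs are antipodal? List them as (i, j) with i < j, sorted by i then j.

α = atan 0.8 = 38.66°;  2α = 77.32°
n_0 = (-0.9612, +0.2758)
n_1 = (-0.9978, -0.0665)
n_2 = (-0.8527, -0.5225)
n_3 = (+0.2329, -0.9725)
n_4 = (+0.8306, -0.5568)
n_5 = (+0.9991, +0.0414)
n_6 = (+0.6827, +0.7307)
n_7 = (-0.4330, +0.9014)
  (0,1): δ = 160.18°  ·
  (0,2): δ = 132.49°  ·
  (0,3): δ = 60.53°  ✓
  (0,4): δ = 17.83°  ✓
  (0,5): δ = 18.38°  ✓
  (0,6): δ = 62.96°  ✓
  (0,7): δ = 131.67°  ·
  (1,2): δ = 152.32°  ·
  (1,3): δ = 80.35°  ·
  (1,4): δ = 37.65°  ✓
  (1,5): δ = 1.44°  ✓
  (1,6): δ = 43.13°  ✓
  (1,7): δ = 111.85°  ·
  (2,3): δ = 108.03°  ·
  (2,4): δ = 65.33°  ✓
  (2,5): δ = 29.13°  ✓
  (2,6): δ = 15.45°  ✓
  (2,7): δ = 84.16°  ·
  (3,4): δ = 137.30°  ·
  (3,5): δ = 101.09°  ·
  (3,6): δ = 56.52°  ✓
  (3,7): δ = 12.19°  ✓
  (4,5): δ = 143.79°  ·
  (4,6): δ = 99.22°  ·
  (4,7): δ = 30.51°  ✓
  (5,6): δ = 135.42°  ·
  (5,7): δ = 66.71°  ✓
  (6,7): δ = 111.29°  ·
antipodal pairs: 14

count = 14; pairs: (0,3), (0,4), (0,5), (0,6), (1,4), (1,5), (1,6), (2,4), (2,5), (2,6), (3,6), (3,7), (4,7), (5,7)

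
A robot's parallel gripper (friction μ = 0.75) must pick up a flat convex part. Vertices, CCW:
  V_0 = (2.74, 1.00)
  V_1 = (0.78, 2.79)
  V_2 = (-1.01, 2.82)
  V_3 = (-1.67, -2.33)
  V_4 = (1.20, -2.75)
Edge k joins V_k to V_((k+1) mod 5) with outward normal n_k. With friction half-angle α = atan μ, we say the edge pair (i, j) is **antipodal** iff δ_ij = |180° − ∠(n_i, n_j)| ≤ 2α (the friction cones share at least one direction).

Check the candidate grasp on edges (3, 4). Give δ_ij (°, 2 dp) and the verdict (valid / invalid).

α = atan 0.75 = 36.87°;  2α = 73.74°
edge 3: e_3 = (+2.87, -0.42);  n_3 = (-0.1448, -0.9895)
edge 4: e_4 = (+1.54, +3.75);  n_4 = (+0.9250, -0.3799)
∠(n_3, n_4) = 76.00°
δ = |180° − 76.00°| = 104.00°
104.00° > 2α = 73.74°  →  invalid

δ = 104.00°, invalid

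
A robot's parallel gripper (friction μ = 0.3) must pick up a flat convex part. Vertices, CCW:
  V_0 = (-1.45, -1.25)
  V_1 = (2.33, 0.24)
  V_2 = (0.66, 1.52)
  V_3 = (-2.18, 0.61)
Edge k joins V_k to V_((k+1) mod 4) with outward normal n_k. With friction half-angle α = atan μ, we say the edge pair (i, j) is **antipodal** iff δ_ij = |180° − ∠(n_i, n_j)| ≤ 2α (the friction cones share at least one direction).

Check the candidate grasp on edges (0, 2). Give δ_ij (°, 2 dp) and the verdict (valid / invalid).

δ = 3.75°, valid

α = atan 0.3 = 16.70°;  2α = 33.40°
edge 0: e_0 = (+3.78, +1.49);  n_0 = (+0.3667, -0.9303)
edge 2: e_2 = (-2.84, -0.91);  n_2 = (-0.3051, +0.9523)
∠(n_0, n_2) = 176.25°
δ = |180° − 176.25°| = 3.75°
3.75° ≤ 2α = 33.40°  →  valid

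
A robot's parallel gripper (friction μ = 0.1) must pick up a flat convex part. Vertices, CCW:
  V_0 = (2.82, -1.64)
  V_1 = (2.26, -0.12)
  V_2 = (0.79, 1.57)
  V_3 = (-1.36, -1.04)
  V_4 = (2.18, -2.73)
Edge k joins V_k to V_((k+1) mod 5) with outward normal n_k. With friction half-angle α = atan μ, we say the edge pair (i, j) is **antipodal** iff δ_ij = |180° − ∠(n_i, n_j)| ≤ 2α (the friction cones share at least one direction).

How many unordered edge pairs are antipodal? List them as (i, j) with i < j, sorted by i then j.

α = atan 0.1 = 5.71°;  2α = 11.42°
n_0 = (+0.9383, +0.3457)
n_1 = (+0.7545, +0.6563)
n_2 = (-0.7718, +0.6358)
n_3 = (-0.4308, -0.9024)
n_4 = (+0.8623, -0.5063)
  (0,1): δ = 159.21°  ·
  (0,2): δ = 59.71°  ·
  (0,3): δ = 44.26°  ·
  (0,4): δ = 129.36°  ·
  (1,2): δ = 80.50°  ·
  (1,3): δ = 23.46°  ·
  (1,4): δ = 108.56°  ·
  (2,3): δ = 76.04°  ·
  (2,4): δ = 9.06°  ✓
  (3,4): δ = 94.90°  ·
antipodal pairs: 1

count = 1; pairs: (2,4)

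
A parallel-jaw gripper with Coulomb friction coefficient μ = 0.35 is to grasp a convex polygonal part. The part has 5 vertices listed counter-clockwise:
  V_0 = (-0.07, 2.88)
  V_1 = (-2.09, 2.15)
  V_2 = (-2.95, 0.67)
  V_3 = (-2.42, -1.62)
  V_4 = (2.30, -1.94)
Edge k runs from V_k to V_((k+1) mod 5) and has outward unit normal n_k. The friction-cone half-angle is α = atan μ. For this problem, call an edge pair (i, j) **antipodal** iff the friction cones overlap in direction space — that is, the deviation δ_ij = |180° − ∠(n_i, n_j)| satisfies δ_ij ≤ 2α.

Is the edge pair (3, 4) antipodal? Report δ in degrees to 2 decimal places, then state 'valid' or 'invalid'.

α = atan 0.35 = 19.29°;  2α = 38.58°
edge 3: e_3 = (+4.72, -0.32);  n_3 = (-0.0676, -0.9977)
edge 4: e_4 = (-2.37, +4.82);  n_4 = (+0.8974, +0.4412)
∠(n_3, n_4) = 120.06°
δ = |180° − 120.06°| = 59.94°
59.94° > 2α = 38.58°  →  invalid

δ = 59.94°, invalid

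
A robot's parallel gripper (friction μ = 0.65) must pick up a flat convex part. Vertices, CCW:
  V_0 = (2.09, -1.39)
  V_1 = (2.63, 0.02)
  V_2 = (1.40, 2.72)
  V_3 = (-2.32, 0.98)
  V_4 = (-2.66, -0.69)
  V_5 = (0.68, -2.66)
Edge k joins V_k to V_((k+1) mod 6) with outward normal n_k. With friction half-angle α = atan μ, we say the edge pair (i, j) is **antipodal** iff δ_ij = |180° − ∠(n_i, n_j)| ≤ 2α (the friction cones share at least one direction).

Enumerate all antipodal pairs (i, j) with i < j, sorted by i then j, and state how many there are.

count = 7; pairs: (0,2), (0,3), (1,3), (1,4), (2,4), (2,5), (3,5)

α = atan 0.65 = 33.02°;  2α = 66.05°
n_0 = (+0.9339, -0.3576)
n_1 = (+0.9100, +0.4146)
n_2 = (-0.4237, +0.9058)
n_3 = (-0.9799, +0.1995)
n_4 = (-0.5080, -0.8613)
n_5 = (+0.6693, -0.7430)
  (0,1): δ = 134.55°  ·
  (0,2): δ = 43.98°  ✓
  (0,3): δ = 9.45°  ✓
  (0,4): δ = 80.42°  ·
  (0,5): δ = 152.97°  ·
  (1,2): δ = 89.42°  ·
  (1,3): δ = 36.00°  ✓
  (1,4): δ = 34.98°  ✓
  (1,5): δ = 107.52°  ·
  (2,3): δ = 126.58°  ·
  (2,4): δ = 55.60°  ✓
  (2,5): δ = 16.94°  ✓
  (3,4): δ = 109.03°  ·
  (3,5): δ = 36.48°  ✓
  (4,5): δ = 107.46°  ·
antipodal pairs: 7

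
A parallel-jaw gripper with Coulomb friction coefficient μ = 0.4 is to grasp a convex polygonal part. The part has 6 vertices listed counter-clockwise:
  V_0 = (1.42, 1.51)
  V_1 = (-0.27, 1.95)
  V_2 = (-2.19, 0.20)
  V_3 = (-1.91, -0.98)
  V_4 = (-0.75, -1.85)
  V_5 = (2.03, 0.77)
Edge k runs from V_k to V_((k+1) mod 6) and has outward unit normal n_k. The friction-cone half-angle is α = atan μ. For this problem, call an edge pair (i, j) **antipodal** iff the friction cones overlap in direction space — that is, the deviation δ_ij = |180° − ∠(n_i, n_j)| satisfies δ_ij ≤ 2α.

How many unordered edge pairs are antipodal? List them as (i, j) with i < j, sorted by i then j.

count = 4; pairs: (0,3), (1,4), (2,5), (3,5)

α = atan 0.4 = 21.80°;  2α = 43.60°
n_0 = (+0.2520, +0.9677)
n_1 = (-0.6736, +0.7391)
n_2 = (-0.9730, -0.2309)
n_3 = (-0.6000, -0.8000)
n_4 = (+0.6859, -0.7277)
n_5 = (+0.7716, +0.6361)
  (0,1): δ = 123.06°  ·
  (0,2): δ = 62.06°  ·
  (0,3): δ = 22.28°  ✓
  (0,4): δ = 57.90°  ·
  (0,5): δ = 144.09°  ·
  (1,2): δ = 119.00°  ·
  (1,3): δ = 79.22°  ·
  (1,4): δ = 0.95°  ✓
  (1,5): δ = 87.15°  ·
  (2,3): δ = 140.22°  ·
  (2,4): δ = 60.05°  ·
  (2,5): δ = 26.15°  ✓
  (3,4): δ = 99.83°  ·
  (3,5): δ = 13.63°  ✓
  (4,5): δ = 93.80°  ·
antipodal pairs: 4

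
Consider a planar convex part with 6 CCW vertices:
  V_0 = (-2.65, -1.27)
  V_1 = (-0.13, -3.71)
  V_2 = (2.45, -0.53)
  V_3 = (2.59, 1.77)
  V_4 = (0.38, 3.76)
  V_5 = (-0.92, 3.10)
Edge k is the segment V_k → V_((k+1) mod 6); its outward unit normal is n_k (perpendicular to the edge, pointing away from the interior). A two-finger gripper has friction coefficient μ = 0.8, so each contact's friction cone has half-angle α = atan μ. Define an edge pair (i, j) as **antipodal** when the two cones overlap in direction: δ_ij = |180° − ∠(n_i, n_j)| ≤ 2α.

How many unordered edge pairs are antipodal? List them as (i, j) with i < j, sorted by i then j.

count = 8; pairs: (0,2), (0,3), (0,4), (1,4), (1,5), (2,4), (2,5), (3,5)

α = atan 0.8 = 38.66°;  2α = 77.32°
n_0 = (-0.6956, -0.7184)
n_1 = (+0.7766, -0.6300)
n_2 = (+0.9982, -0.0608)
n_3 = (+0.6692, +0.7431)
n_4 = (-0.4527, +0.8917)
n_5 = (-0.9298, +0.3681)
  (0,1): δ = 84.98°  ·
  (0,2): δ = 49.41°  ✓
  (0,3): δ = 2.07°  ✓
  (0,4): δ = 70.99°  ✓
  (0,5): δ = 112.48°  ·
  (1,2): δ = 144.43°  ·
  (1,3): δ = 92.95°  ·
  (1,4): δ = 24.03°  ✓
  (1,5): δ = 17.46°  ✓
  (2,3): δ = 128.52°  ·
  (2,4): δ = 59.60°  ✓
  (2,5): δ = 18.11°  ✓
  (3,4): δ = 111.08°  ·
  (3,5): δ = 69.60°  ✓
  (4,5): δ = 138.51°  ·
antipodal pairs: 8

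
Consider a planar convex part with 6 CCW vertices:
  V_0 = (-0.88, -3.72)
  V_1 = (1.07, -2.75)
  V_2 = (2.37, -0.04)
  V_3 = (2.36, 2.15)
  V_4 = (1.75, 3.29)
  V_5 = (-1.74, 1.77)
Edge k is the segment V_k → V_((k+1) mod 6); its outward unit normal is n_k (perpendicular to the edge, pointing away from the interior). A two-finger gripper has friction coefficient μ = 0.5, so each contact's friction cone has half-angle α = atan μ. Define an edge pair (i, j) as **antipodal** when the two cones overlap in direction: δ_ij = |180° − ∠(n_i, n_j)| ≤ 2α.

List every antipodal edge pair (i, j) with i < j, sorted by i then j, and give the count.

count = 5; pairs: (0,4), (1,4), (1,5), (2,5), (3,5)

α = atan 0.5 = 26.57°;  2α = 53.13°
n_0 = (+0.4454, -0.8953)
n_1 = (+0.9016, -0.4325)
n_2 = (+1.0000, +0.0046)
n_3 = (+0.8817, +0.4718)
n_4 = (-0.3993, +0.9168)
n_5 = (-0.9880, -0.1548)
  (0,1): δ = 142.07°  ·
  (0,2): δ = 116.19°  ·
  (0,3): δ = 88.30°  ·
  (0,4): δ = 2.91°  ✓
  (0,5): δ = 72.46°  ·
  (1,2): δ = 154.11°  ·
  (1,3): δ = 126.22°  ·
  (1,4): δ = 40.84°  ✓
  (1,5): δ = 34.53°  ✓
  (2,3): δ = 152.11°  ·
  (2,4): δ = 66.73°  ·
  (2,5): δ = 8.64°  ✓
  (3,4): δ = 94.62°  ·
  (3,5): δ = 19.25°  ✓
  (4,5): δ = 104.63°  ·
antipodal pairs: 5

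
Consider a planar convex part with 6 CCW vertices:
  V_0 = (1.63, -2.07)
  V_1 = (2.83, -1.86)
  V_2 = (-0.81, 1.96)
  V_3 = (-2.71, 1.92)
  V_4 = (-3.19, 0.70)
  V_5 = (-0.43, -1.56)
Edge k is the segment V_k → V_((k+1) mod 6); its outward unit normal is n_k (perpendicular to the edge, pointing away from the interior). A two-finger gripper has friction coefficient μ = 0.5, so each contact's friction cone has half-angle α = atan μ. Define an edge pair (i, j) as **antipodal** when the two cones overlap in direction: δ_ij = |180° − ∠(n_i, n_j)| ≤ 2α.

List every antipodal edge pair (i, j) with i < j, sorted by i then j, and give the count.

α = atan 0.5 = 26.57°;  2α = 53.13°
n_0 = (+0.1724, -0.9850)
n_1 = (+0.7240, +0.6898)
n_2 = (-0.0210, +0.9998)
n_3 = (-0.9306, +0.3661)
n_4 = (-0.6335, -0.7737)
n_5 = (-0.2403, -0.9707)
  (0,1): δ = 56.31°  ·
  (0,2): δ = 8.72°  ✓
  (0,3): δ = 58.60°  ·
  (0,4): δ = 130.76°  ·
  (0,5): δ = 156.17°  ·
  (1,2): δ = 132.41°  ·
  (1,3): δ = 65.09°  ·
  (1,4): δ = 7.07°  ✓
  (1,5): δ = 32.48°  ✓
  (2,3): δ = 112.68°  ·
  (2,4): δ = 40.52°  ✓
  (2,5): δ = 15.11°  ✓
  (3,4): δ = 107.84°  ·
  (3,5): δ = 82.43°  ·
  (4,5): δ = 154.59°  ·
antipodal pairs: 5

count = 5; pairs: (0,2), (1,4), (1,5), (2,4), (2,5)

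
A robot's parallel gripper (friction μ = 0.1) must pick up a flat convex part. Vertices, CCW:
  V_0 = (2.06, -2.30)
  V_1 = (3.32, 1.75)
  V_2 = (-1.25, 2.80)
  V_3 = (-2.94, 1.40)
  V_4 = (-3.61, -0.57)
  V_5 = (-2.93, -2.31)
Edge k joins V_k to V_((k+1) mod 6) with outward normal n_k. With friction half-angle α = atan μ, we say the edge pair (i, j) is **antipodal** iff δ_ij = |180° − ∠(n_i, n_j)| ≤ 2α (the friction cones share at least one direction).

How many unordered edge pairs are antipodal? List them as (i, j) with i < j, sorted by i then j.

count = 1; pairs: (0,3)

α = atan 0.1 = 5.71°;  2α = 11.42°
n_0 = (+0.9549, -0.2971)
n_1 = (+0.2239, +0.9746)
n_2 = (-0.6379, +0.7701)
n_3 = (-0.9467, +0.3220)
n_4 = (-0.9314, -0.3640)
n_5 = (+0.0020, -1.0000)
  (0,1): δ = 85.66°  ·
  (0,2): δ = 33.08°  ·
  (0,3): δ = 1.50°  ✓
  (0,4): δ = 38.63°  ·
  (0,5): δ = 107.40°  ·
  (1,2): δ = 127.42°  ·
  (1,3): δ = 95.84°  ·
  (1,4): δ = 55.71°  ·
  (1,5): δ = 13.05°  ·
  (2,3): δ = 148.42°  ·
  (2,4): δ = 108.29°  ·
  (2,5): δ = 39.52°  ·
  (3,4): δ = 139.87°  ·
  (3,5): δ = 71.10°  ·
  (4,5): δ = 111.23°  ·
antipodal pairs: 1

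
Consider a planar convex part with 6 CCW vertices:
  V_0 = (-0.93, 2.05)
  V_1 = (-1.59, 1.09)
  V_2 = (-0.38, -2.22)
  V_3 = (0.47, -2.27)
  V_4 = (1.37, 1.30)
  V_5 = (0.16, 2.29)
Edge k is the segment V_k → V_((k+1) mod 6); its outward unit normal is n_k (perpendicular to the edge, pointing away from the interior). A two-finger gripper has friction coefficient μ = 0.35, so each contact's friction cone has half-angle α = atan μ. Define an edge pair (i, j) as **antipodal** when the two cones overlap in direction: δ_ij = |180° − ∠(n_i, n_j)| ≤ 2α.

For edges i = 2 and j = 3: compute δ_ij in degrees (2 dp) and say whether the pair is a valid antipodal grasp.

α = atan 0.35 = 19.29°;  2α = 38.58°
edge 2: e_2 = (+0.85, -0.05);  n_2 = (-0.0587, -0.9983)
edge 3: e_3 = (+0.90, +3.57);  n_3 = (+0.9697, -0.2445)
∠(n_2, n_3) = 79.22°
δ = |180° − 79.22°| = 100.78°
100.78° > 2α = 38.58°  →  invalid

δ = 100.78°, invalid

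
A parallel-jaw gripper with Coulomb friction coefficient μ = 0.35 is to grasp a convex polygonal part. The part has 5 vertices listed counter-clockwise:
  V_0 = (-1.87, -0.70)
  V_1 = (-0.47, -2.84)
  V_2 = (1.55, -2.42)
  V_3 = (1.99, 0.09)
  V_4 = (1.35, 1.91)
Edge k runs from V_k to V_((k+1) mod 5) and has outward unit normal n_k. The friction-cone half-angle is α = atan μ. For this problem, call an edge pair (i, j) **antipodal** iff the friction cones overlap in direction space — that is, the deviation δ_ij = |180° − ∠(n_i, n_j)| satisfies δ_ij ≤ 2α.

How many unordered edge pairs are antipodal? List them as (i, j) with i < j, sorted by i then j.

α = atan 0.35 = 19.29°;  2α = 38.58°
n_0 = (-0.8368, -0.5475)
n_1 = (+0.2036, -0.9791)
n_2 = (+0.9850, -0.1727)
n_3 = (+0.9434, +0.3317)
n_4 = (-0.6297, +0.7769)
  (0,1): δ = 111.45°  ·
  (0,2): δ = 43.14°  ·
  (0,3): δ = 13.82°  ✓
  (0,4): δ = 95.83°  ·
  (1,2): δ = 111.69°  ·
  (1,3): δ = 82.37°  ·
  (1,4): δ = 27.28°  ✓
  (2,3): δ = 150.68°  ·
  (2,4): δ = 41.03°  ·
  (3,4): δ = 70.35°  ·
antipodal pairs: 2

count = 2; pairs: (0,3), (1,4)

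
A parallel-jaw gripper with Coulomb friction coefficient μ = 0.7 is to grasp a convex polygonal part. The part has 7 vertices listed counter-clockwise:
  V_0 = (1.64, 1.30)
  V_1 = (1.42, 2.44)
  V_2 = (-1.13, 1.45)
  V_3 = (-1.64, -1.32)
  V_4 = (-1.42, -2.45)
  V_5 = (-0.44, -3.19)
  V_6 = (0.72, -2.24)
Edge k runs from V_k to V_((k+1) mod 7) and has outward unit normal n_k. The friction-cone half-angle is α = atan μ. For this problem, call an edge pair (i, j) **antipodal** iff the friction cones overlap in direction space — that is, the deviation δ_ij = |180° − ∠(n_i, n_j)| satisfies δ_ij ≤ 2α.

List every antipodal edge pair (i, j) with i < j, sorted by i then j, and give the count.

count = 11; pairs: (0,2), (0,3), (0,4), (1,4), (1,5), (1,6), (2,5), (2,6), (3,5), (3,6), (4,6)

α = atan 0.7 = 34.99°;  2α = 69.98°
n_0 = (+0.9819, +0.1895)
n_1 = (-0.3619, +0.9322)
n_2 = (-0.9835, +0.1811)
n_3 = (-0.9816, -0.1911)
n_4 = (-0.6026, -0.7980)
n_5 = (+0.6336, -0.7737)
n_6 = (+0.9678, -0.2515)
  (0,1): δ = 79.70°  ·
  (0,2): δ = 21.36°  ✓
  (0,3): δ = 0.09°  ✓
  (0,4): δ = 42.02°  ✓
  (0,5): δ = 118.39°  ·
  (0,6): δ = 154.51°  ·
  (1,2): δ = 121.65°  ·
  (1,3): δ = 100.20°  ·
  (1,4): δ = 58.27°  ✓
  (1,5): δ = 18.10°  ✓
  (1,6): δ = 54.21°  ✓
  (2,3): δ = 158.55°  ·
  (2,4): δ = 116.62°  ·
  (2,5): δ = 40.25°  ✓
  (2,6): δ = 4.14°  ✓
  (3,4): δ = 138.07°  ·
  (3,5): δ = 61.70°  ✓
  (3,6): δ = 25.59°  ✓
  (4,5): δ = 103.63°  ·
  (4,6): δ = 67.51°  ✓
  (5,6): δ = 143.88°  ·
antipodal pairs: 11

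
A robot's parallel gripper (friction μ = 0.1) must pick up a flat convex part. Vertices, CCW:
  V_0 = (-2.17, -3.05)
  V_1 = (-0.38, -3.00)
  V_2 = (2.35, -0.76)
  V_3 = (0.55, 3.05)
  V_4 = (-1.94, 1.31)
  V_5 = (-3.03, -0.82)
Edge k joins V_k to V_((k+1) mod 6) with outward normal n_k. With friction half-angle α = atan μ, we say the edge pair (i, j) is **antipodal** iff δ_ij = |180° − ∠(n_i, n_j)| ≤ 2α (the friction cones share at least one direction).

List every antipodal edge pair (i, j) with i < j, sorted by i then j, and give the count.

α = atan 0.1 = 5.71°;  2α = 11.42°
n_0 = (+0.0279, -0.9996)
n_1 = (+0.6343, -0.7731)
n_2 = (+0.9042, +0.4272)
n_3 = (-0.5728, +0.8197)
n_4 = (-0.8902, +0.4556)
n_5 = (-0.9330, -0.3598)
  (0,1): δ = 142.23°  ·
  (0,2): δ = 66.31°  ·
  (0,3): δ = 33.35°  ·
  (0,4): δ = 61.30°  ·
  (0,5): δ = 109.49°  ·
  (1,2): δ = 104.08°  ·
  (1,3): δ = 4.42°  ✓
  (1,4): δ = 23.53°  ·
  (1,5): δ = 71.72°  ·
  (2,3): δ = 80.34°  ·
  (2,4): δ = 52.39°  ·
  (2,5): δ = 4.20°  ✓
  (3,4): δ = 152.05°  ·
  (3,5): δ = 103.86°  ·
  (4,5): δ = 131.81°  ·
antipodal pairs: 2

count = 2; pairs: (1,3), (2,5)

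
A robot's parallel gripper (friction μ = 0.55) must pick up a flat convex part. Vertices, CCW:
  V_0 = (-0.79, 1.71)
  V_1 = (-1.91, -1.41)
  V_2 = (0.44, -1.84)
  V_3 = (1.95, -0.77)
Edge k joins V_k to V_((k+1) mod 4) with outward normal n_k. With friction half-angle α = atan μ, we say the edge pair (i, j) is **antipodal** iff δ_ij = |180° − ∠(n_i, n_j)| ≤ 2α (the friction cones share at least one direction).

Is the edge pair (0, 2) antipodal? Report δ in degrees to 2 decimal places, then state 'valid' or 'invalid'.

α = atan 0.55 = 28.81°;  2α = 57.62°
edge 0: e_0 = (-1.12, -3.12);  n_0 = (-0.9412, +0.3379)
edge 2: e_2 = (+1.51, +1.07);  n_2 = (+0.5782, -0.8159)
∠(n_0, n_2) = 145.07°
δ = |180° − 145.07°| = 34.93°
34.93° ≤ 2α = 57.62°  →  valid

δ = 34.93°, valid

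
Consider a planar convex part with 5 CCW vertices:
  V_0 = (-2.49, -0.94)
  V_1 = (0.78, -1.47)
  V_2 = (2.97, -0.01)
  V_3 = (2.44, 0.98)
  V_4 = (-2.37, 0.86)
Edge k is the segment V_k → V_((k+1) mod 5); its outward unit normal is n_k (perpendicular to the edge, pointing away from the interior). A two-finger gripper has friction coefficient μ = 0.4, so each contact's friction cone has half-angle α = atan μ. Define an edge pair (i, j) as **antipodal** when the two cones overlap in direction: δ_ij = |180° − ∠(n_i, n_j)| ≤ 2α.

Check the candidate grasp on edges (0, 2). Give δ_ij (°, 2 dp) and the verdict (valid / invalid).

δ = 52.63°, invalid

α = atan 0.4 = 21.80°;  2α = 43.60°
edge 0: e_0 = (+3.27, -0.53);  n_0 = (-0.1600, -0.9871)
edge 2: e_2 = (-0.53, +0.99);  n_2 = (+0.8816, +0.4720)
∠(n_0, n_2) = 127.37°
δ = |180° − 127.37°| = 52.63°
52.63° > 2α = 43.60°  →  invalid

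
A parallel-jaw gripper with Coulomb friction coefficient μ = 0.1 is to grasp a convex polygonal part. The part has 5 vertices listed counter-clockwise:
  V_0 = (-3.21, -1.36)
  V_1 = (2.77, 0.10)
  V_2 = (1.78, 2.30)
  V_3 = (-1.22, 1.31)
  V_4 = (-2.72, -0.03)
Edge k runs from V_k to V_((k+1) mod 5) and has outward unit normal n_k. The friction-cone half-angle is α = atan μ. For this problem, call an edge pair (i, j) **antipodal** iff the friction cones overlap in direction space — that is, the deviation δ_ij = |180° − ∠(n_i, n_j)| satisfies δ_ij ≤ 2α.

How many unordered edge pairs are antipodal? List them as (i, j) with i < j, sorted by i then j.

count = 1; pairs: (0,2)

α = atan 0.1 = 5.71°;  2α = 11.42°
n_0 = (+0.2372, -0.9715)
n_1 = (+0.9119, +0.4104)
n_2 = (-0.3134, +0.9496)
n_3 = (-0.6662, +0.7458)
n_4 = (-0.9383, +0.3457)
  (0,1): δ = 79.49°  ·
  (0,2): δ = 4.54°  ✓
  (0,3): δ = 28.06°  ·
  (0,4): δ = 56.05°  ·
  (1,2): δ = 95.96°  ·
  (1,3): δ = 72.45°  ·
  (1,4): δ = 44.45°  ·
  (2,3): δ = 156.49°  ·
  (2,4): δ = 128.49°  ·
  (3,4): δ = 152.00°  ·
antipodal pairs: 1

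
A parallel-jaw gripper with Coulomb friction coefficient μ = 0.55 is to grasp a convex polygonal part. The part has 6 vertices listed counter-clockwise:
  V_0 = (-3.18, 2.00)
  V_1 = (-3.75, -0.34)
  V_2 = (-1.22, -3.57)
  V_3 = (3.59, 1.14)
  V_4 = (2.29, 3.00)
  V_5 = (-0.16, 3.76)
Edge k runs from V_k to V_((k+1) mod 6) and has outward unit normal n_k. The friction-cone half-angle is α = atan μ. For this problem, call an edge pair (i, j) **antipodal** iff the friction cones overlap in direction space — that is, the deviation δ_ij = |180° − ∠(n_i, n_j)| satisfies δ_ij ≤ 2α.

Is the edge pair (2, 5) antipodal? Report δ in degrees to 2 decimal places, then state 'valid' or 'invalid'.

δ = 14.17°, valid

α = atan 0.55 = 28.81°;  2α = 57.62°
edge 2: e_2 = (+4.81, +4.71);  n_2 = (+0.6996, -0.7145)
edge 5: e_5 = (-3.02, -1.76);  n_5 = (-0.5035, +0.8640)
∠(n_2, n_5) = 165.83°
δ = |180° − 165.83°| = 14.17°
14.17° ≤ 2α = 57.62°  →  valid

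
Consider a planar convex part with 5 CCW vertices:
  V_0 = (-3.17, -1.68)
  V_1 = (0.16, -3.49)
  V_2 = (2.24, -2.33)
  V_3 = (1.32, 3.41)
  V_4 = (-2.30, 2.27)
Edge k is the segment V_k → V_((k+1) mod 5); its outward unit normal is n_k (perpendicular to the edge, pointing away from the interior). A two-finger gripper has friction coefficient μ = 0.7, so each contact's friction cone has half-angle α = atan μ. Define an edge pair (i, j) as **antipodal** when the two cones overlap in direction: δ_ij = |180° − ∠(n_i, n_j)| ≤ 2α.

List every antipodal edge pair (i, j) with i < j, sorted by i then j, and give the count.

count = 5; pairs: (0,2), (0,3), (1,3), (1,4), (2,4)

α = atan 0.7 = 34.99°;  2α = 69.98°
n_0 = (-0.4776, -0.8786)
n_1 = (+0.4871, -0.8734)
n_2 = (+0.9874, +0.1583)
n_3 = (-0.3004, +0.9538)
n_4 = (-0.9766, +0.2151)
  (0,1): δ = 122.33°  ·
  (0,2): δ = 52.37°  ✓
  (0,3): δ = 46.01°  ✓
  (0,4): δ = 106.10°  ·
  (1,2): δ = 110.04°  ·
  (1,3): δ = 11.67°  ✓
  (1,4): δ = 48.43°  ✓
  (2,3): δ = 81.63°  ·
  (2,4): δ = 21.53°  ✓
  (3,4): δ = 119.90°  ·
antipodal pairs: 5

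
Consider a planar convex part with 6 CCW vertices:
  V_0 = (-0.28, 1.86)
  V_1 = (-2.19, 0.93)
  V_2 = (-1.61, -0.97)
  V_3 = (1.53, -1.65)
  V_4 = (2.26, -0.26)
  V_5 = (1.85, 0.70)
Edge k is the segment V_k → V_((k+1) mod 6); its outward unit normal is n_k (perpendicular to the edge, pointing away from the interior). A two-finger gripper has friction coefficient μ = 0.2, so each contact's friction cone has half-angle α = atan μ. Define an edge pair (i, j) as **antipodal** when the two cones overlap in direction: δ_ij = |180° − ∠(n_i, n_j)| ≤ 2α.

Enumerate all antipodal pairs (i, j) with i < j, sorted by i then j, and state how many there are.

count = 2; pairs: (1,4), (2,5)

α = atan 0.2 = 11.31°;  2α = 22.62°
n_0 = (-0.4378, +0.8991)
n_1 = (-0.9564, -0.2920)
n_2 = (-0.2117, -0.9773)
n_3 = (+0.8853, -0.4650)
n_4 = (+0.9196, +0.3928)
n_5 = (+0.4783, +0.8782)
  (0,1): δ = 98.99°  ·
  (0,2): δ = 38.18°  ·
  (0,3): δ = 36.33°  ·
  (0,4): δ = 87.16°  ·
  (0,5): δ = 125.47°  ·
  (1,2): δ = 119.19°  ·
  (1,3): δ = 44.68°  ·
  (1,4): δ = 6.15°  ✓
  (1,5): δ = 44.45°  ·
  (2,3): δ = 105.49°  ·
  (2,4): δ = 54.65°  ·
  (2,5): δ = 16.35°  ✓
  (3,4): δ = 129.17°  ·
  (3,5): δ = 90.87°  ·
  (4,5): δ = 141.70°  ·
antipodal pairs: 2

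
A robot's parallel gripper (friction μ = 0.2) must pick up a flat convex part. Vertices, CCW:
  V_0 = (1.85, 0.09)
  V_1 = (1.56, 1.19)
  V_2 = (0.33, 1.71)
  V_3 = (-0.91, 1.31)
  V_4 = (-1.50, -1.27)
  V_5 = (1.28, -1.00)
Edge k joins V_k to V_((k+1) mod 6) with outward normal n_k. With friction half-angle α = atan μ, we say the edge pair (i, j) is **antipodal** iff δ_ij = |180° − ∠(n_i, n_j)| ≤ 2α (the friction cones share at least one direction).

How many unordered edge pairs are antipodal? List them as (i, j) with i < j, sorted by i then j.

α = atan 0.2 = 11.31°;  2α = 22.62°
n_0 = (+0.9670, +0.2549)
n_1 = (+0.3894, +0.9211)
n_2 = (-0.3070, +0.9517)
n_3 = (-0.9748, +0.2229)
n_4 = (+0.0967, -0.9953)
n_5 = (+0.8861, -0.4634)
  (0,1): δ = 127.69°  ·
  (0,2): δ = 86.89°  ·
  (0,3): δ = 27.65°  ·
  (0,4): δ = 80.78°  ·
  (0,5): δ = 137.62°  ·
  (1,2): δ = 139.20°  ·
  (1,3): δ = 79.96°  ·
  (1,4): δ = 28.46°  ·
  (1,5): δ = 85.31°  ·
  (2,3): δ = 120.76°  ·
  (2,4): δ = 12.33°  ✓
  (2,5): δ = 44.51°  ·
  (3,4): δ = 71.57°  ·
  (3,5): δ = 14.73°  ✓
  (4,5): δ = 123.15°  ·
antipodal pairs: 2

count = 2; pairs: (2,4), (3,5)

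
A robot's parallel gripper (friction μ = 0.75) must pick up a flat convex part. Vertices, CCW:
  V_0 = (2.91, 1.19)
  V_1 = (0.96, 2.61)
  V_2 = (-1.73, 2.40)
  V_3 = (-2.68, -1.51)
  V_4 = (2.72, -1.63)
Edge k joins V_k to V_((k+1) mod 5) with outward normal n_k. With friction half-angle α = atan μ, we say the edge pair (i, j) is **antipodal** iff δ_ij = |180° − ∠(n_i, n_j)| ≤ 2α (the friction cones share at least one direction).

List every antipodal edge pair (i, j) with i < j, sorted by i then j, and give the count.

α = atan 0.75 = 36.87°;  2α = 73.74°
n_0 = (+0.5887, +0.8084)
n_1 = (-0.0778, +0.9970)
n_2 = (-0.9717, +0.2361)
n_3 = (-0.0222, -0.9998)
n_4 = (+0.9977, -0.0672)
  (0,1): δ = 139.47°  ·
  (0,2): δ = 67.59°  ✓
  (0,3): δ = 34.79°  ✓
  (0,4): δ = 122.21°  ·
  (1,2): δ = 108.12°  ·
  (1,3): δ = 5.74°  ✓
  (1,4): δ = 81.68°  ·
  (2,3): δ = 77.62°  ·
  (2,4): δ = 9.80°  ✓
  (3,4): δ = 92.58°  ·
antipodal pairs: 4

count = 4; pairs: (0,2), (0,3), (1,3), (2,4)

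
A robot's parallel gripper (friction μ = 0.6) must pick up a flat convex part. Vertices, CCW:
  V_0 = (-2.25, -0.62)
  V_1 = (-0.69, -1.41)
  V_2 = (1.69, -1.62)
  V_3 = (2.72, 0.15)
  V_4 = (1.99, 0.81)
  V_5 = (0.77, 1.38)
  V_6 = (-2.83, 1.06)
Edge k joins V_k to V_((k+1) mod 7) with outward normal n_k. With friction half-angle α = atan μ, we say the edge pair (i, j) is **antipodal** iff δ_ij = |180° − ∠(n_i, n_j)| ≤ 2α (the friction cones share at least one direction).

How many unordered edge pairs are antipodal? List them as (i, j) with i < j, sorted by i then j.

α = atan 0.6 = 30.96°;  2α = 61.93°
n_0 = (-0.4518, -0.8921)
n_1 = (-0.0879, -0.9961)
n_2 = (+0.8643, -0.5030)
n_3 = (+0.6706, +0.7418)
n_4 = (+0.4233, +0.9060)
n_5 = (-0.0885, +0.9961)
n_6 = (-0.9453, -0.3263)
  (0,1): δ = 158.18°  ·
  (0,2): δ = 93.34°  ·
  (0,3): δ = 15.26°  ✓
  (0,4): δ = 1.82°  ✓
  (0,5): δ = 31.94°  ✓
  (0,6): δ = 135.90°  ·
  (1,2): δ = 115.15°  ·
  (1,3): δ = 37.07°  ✓
  (1,4): δ = 20.00°  ✓
  (1,5): δ = 10.12°  ✓
  (1,6): δ = 114.09°  ·
  (2,3): δ = 101.92°  ·
  (2,4): δ = 84.85°  ·
  (2,5): δ = 54.72°  ✓
  (2,6): δ = 49.24°  ✓
  (3,4): δ = 162.93°  ·
  (3,5): δ = 132.80°  ·
  (3,6): δ = 28.84°  ✓
  (4,5): δ = 149.88°  ·
  (4,6): δ = 45.91°  ✓
  (5,6): δ = 76.03°  ·
antipodal pairs: 10

count = 10; pairs: (0,3), (0,4), (0,5), (1,3), (1,4), (1,5), (2,5), (2,6), (3,6), (4,6)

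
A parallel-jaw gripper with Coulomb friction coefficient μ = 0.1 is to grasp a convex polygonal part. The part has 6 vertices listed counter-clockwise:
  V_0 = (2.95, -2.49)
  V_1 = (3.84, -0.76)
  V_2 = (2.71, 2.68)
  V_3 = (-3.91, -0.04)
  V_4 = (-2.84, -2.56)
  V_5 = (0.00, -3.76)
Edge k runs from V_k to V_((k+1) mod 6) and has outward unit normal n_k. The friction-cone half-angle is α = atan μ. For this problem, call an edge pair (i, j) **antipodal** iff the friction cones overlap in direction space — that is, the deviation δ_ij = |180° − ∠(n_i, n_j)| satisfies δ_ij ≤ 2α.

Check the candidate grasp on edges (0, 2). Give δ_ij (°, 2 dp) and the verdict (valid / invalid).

α = atan 0.1 = 5.71°;  2α = 11.42°
edge 0: e_0 = (+0.89, +1.73);  n_0 = (+0.8892, -0.4575)
edge 2: e_2 = (-6.62, -2.72);  n_2 = (-0.3800, +0.9250)
∠(n_0, n_2) = 139.56°
δ = |180° − 139.56°| = 40.44°
40.44° > 2α = 11.42°  →  invalid

δ = 40.44°, invalid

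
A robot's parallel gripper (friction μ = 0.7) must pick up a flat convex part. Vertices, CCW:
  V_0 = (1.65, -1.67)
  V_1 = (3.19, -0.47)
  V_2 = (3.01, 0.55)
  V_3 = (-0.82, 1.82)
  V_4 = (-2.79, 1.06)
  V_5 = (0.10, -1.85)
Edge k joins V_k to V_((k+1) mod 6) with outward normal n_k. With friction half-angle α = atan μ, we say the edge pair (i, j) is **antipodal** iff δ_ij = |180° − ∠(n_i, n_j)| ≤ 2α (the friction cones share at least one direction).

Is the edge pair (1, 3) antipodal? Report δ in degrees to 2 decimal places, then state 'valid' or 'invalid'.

δ = 78.91°, invalid

α = atan 0.7 = 34.99°;  2α = 69.98°
edge 1: e_1 = (-0.18, +1.02);  n_1 = (+0.9848, +0.1738)
edge 3: e_3 = (-1.97, -0.76);  n_3 = (-0.3599, +0.9330)
∠(n_1, n_3) = 101.09°
δ = |180° − 101.09°| = 78.91°
78.91° > 2α = 69.98°  →  invalid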